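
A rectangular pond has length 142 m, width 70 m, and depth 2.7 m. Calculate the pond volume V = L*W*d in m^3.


Base area = L * W = 142 * 70 = 9940 m^2
Volume = area * depth = 9940 * 2.7 = 26838 m^3

26838 m^3


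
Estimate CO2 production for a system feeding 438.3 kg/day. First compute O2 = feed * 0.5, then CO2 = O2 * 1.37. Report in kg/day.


O2 = 438.3 * 0.5 = 219.15
CO2 = 219.15 * 1.37 = 300.2355

300.2355 kg/day


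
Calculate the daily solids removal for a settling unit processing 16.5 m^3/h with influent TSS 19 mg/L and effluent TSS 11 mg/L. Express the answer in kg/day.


Concentration drop: TSS_in - TSS_out = 19 - 11 = 8 mg/L
Hourly solids removed = Q * dTSS = 16.5 m^3/h * 8 mg/L = 132 g/h  (m^3/h * mg/L = g/h)
Daily solids removed = 132 * 24 = 3168 g/day
Convert g to kg: 3168 / 1000 = 3.168 kg/day

3.168 kg/day


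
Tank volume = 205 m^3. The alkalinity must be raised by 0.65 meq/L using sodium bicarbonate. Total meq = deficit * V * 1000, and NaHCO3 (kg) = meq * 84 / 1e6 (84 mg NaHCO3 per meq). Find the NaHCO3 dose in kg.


Tank volume in L = 205 m^3 * 1000 = 205000 L
Total meq required = 0.65 meq/L * 205000 L = 133250 meq
NaHCO3 mass = 133250 meq * 84 mg/meq / 1e6 = 11.193 kg

11.193 kg


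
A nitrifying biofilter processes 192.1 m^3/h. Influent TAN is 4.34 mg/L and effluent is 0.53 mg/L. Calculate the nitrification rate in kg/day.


Concentration drop: TAN_in - TAN_out = 4.34 - 0.53 = 3.81 mg/L
Hourly TAN removed = Q * dTAN = 192.1 m^3/h * 3.81 mg/L = 731.901 g/h  (m^3/h * mg/L = g/h)
Daily TAN removed = 731.901 * 24 = 17565.624 g/day
Convert to kg/day: 17565.624 / 1000 = 17.565624 kg/day

17.565624 kg/day


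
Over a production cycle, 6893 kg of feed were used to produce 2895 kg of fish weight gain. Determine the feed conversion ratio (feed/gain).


FCR = feed consumed / weight gained
FCR = 6893 kg / 2895 kg = 2.381

2.381


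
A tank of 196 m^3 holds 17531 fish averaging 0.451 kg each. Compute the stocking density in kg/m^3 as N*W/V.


Total biomass = 17531 fish * 0.451 kg = 7906.481 kg
Density = total biomass / volume = 7906.481 / 196 = 40.3392 kg/m^3

40.3392 kg/m^3


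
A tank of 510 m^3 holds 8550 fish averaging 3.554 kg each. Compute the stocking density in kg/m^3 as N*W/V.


Total biomass = 8550 fish * 3.554 kg = 30386.7 kg
Density = total biomass / volume = 30386.7 / 510 = 59.5818 kg/m^3

59.5818 kg/m^3


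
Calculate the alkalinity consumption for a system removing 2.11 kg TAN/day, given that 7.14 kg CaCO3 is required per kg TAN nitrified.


Alkalinity factor: 7.14 kg CaCO3 consumed per kg TAN nitrified
alk = 2.11 kg TAN * 7.14 = 15.0654 kg CaCO3/day

15.0654 kg CaCO3/day


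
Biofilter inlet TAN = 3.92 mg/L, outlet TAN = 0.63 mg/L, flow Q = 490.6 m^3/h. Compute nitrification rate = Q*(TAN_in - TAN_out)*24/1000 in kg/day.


Concentration drop: TAN_in - TAN_out = 3.92 - 0.63 = 3.29 mg/L
Hourly TAN removed = Q * dTAN = 490.6 m^3/h * 3.29 mg/L = 1614.074 g/h  (m^3/h * mg/L = g/h)
Daily TAN removed = 1614.074 * 24 = 38737.776 g/day
Convert to kg/day: 38737.776 / 1000 = 38.737776 kg/day

38.737776 kg/day


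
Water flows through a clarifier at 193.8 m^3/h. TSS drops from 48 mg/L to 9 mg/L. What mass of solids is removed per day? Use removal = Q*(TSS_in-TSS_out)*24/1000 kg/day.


Concentration drop: TSS_in - TSS_out = 48 - 9 = 39 mg/L
Hourly solids removed = Q * dTSS = 193.8 m^3/h * 39 mg/L = 7558.2 g/h  (m^3/h * mg/L = g/h)
Daily solids removed = 7558.2 * 24 = 181396.8 g/day
Convert g to kg: 181396.8 / 1000 = 181.3968 kg/day

181.3968 kg/day


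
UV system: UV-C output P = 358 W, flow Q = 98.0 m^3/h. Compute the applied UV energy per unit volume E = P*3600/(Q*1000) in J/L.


Energy delivered per hour = 358 W * 3600 s = 1288800 J/h
Volume treated per hour = 98.0 m^3/h * 1000 = 98000 L/h
dose = 1288800 / 98000 = 13.151 J/L

13.151 J/L


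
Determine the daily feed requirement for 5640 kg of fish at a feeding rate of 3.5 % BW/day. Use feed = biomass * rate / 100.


Feeding rate fraction = 3.5% / 100 = 0.035
Daily feed = 5640 kg * 0.035 = 197.4 kg/day

197.4 kg/day


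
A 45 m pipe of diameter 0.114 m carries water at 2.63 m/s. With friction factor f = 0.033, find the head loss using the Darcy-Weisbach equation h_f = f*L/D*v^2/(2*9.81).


v^2 = 2.63^2 = 6.9169 m^2/s^2
L/D = 45/0.114 = 394.73684
h_f = f*(L/D)*v^2/(2g) = 0.033 * 394.73684 * 6.9169 / 19.62 = 4.59234 m

4.59234 m


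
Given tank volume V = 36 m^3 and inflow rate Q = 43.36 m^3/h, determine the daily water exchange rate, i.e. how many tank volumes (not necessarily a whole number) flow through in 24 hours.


Daily flow volume = 43.36 m^3/h * 24 h = 1040.64 m^3/day
Exchanges = daily flow / tank volume = 1040.64 / 36 = 28.9067 exchanges/day

28.9067 exchanges/day


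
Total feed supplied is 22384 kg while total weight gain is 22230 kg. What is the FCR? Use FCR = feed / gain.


FCR = feed consumed / weight gained
FCR = 22384 kg / 22230 kg = 1.00693

1.00693


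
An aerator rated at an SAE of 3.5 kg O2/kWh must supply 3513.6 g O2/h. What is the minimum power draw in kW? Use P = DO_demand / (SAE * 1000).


SAE in g O2/kWh = 3.5 * 1000 = 3500 g/kWh
P = DO_demand / SAE_g = 3513.6 / 3500 = 1.00389 kW

1.00389 kW


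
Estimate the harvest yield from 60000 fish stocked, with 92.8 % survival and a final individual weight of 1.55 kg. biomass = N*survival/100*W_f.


Survivors = 60000 * 92.8/100 = 55680 fish
Harvest biomass = survivors * W_f = 55680 * 1.55 = 86304 kg

86304 kg


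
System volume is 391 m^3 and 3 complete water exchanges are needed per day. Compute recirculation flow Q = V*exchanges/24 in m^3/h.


Daily recirculation volume = 391 m^3 * 3 = 1173 m^3/day
Flow rate Q = daily volume / 24 h = 1173 / 24 = 48.875 m^3/h

48.875 m^3/h


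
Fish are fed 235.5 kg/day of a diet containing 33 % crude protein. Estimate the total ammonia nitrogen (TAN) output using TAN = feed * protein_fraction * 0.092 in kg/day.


Protein in feed = 235.5 * 33/100 = 77.715 kg/day
TAN = protein * 0.092 = 77.715 * 0.092 = 7.14978 kg/day

7.14978 kg/day


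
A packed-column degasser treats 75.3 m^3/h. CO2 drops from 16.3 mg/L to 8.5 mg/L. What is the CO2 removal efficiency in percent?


CO2_out / CO2_in = 8.5 / 16.3 = 0.52147239
Fraction remaining = 0.52147239
efficiency = (1 - 0.52147239) * 100 = 47.8528 %

47.8528 %


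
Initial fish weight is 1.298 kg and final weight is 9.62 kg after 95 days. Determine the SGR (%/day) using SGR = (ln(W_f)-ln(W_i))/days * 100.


ln(W_f) = ln(9.62) = 2.2638443
ln(W_i) = ln(1.298) = 0.26082462
ln(W_f) - ln(W_i) = 2.2638443 - 0.26082462 = 2.0030197
SGR = 2.0030197 / 95 * 100 = 2.10844 %/day

2.10844 %/day


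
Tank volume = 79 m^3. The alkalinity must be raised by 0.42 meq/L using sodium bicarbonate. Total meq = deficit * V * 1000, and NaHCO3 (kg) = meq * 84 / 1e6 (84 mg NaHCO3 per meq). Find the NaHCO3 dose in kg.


Tank volume in L = 79 m^3 * 1000 = 79000 L
Total meq required = 0.42 meq/L * 79000 L = 33180 meq
NaHCO3 mass = 33180 meq * 84 mg/meq / 1e6 = 2.78712 kg

2.78712 kg


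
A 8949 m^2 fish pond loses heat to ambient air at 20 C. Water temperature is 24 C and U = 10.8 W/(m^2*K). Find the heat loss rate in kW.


Temperature difference dT = 24 - 20 = 4 K
Heat loss (W) = U * A * dT = 10.8 * 8949 * 4 = 386596.8 W
Convert to kW: 386596.8 / 1000 = 386.5968 kW

386.5968 kW


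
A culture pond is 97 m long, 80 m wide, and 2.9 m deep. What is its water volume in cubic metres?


Base area = L * W = 97 * 80 = 7760 m^2
Volume = area * depth = 7760 * 2.9 = 22504 m^3

22504 m^3


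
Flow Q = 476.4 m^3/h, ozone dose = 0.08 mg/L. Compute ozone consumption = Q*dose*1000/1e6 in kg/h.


O3 demand (mg/h) = Q * dose * 1000 = 476.4 * 0.08 * 1000 = 38112 mg/h
Convert mg to kg: 38112 / 1e6 = 0.038112 kg/h

0.038112 kg/h


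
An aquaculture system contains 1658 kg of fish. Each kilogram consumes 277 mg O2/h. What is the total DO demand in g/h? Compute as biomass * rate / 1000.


Total O2 consumption (mg/h) = 1658 kg * 277 mg/(kg*h) = 459266 mg/h
Convert to g/h: 459266 / 1000 = 459.266 g/h

459.266 g/h


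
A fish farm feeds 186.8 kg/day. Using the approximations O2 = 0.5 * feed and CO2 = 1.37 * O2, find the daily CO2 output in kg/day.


O2 = 186.8 * 0.5 = 93.4
CO2 = 93.4 * 1.37 = 127.958

127.958 kg/day


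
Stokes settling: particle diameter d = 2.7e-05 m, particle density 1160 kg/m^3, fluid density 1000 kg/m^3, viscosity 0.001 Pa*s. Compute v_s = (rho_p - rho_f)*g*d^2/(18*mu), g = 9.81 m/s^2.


Density difference: rho_p - rho_f = 1160 - 1000 = 160 kg/m^3
d^2 = (2.7e-05)^2 = 7.29e-10 m^2
Numerator = (rho_p - rho_f) * g * d^2 = 160 * 9.81 * 7.29e-10 = 1.1442384e-06
Denominator = 18 * mu = 18 * 0.001 = 0.018
v_s = 1.1442384e-06 / 0.018 = 6.35688e-05 m/s
Check: Re = rho_f * v_s * d / mu = 1000 * 6.35688e-05 * 2.7e-05 / 0.001 = 0.00172 < 1, so Stokes' law applies.

6.35688e-05 m/s


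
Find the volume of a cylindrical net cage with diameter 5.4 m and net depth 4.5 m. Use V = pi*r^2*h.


r = d/2 = 5.4/2 = 2.7 m
Base area = pi*r^2 = pi*2.7^2 = 22.90221 m^2
Volume = 22.90221 * 4.5 = 103.06 m^3

103.06 m^3


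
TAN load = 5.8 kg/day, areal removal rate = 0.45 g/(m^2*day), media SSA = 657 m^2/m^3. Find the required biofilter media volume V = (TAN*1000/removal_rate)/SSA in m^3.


A = 5.8*1000 / 0.45 = 12888.889 m^2
V = 12888.889 / 657 = 19.6178

19.6178 m^3


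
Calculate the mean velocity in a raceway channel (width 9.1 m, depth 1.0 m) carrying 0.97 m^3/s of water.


Cross-sectional area = W * d = 9.1 * 1.0 = 9.1 m^2
Velocity = Q / A = 0.97 / 9.1 = 0.106593 m/s

0.106593 m/s


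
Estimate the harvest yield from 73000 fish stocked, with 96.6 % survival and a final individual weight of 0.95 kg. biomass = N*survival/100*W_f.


Survivors = 73000 * 96.6/100 = 70518 fish
Harvest biomass = survivors * W_f = 70518 * 0.95 = 66992.1 kg

66992.1 kg


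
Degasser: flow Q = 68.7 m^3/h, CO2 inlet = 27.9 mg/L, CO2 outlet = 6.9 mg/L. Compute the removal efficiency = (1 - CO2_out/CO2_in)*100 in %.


CO2_out / CO2_in = 6.9 / 27.9 = 0.24731183
Fraction remaining = 0.24731183
efficiency = (1 - 0.24731183) * 100 = 75.2688 %

75.2688 %


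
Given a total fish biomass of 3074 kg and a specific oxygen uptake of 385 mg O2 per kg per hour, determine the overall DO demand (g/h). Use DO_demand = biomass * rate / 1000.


Total O2 consumption (mg/h) = 3074 kg * 385 mg/(kg*h) = 1183490 mg/h
Convert to g/h: 1183490 / 1000 = 1183.49 g/h

1183.49 g/h


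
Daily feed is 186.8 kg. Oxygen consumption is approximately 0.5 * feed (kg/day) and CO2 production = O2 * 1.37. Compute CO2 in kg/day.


O2 = 186.8 * 0.5 = 93.4
CO2 = 93.4 * 1.37 = 127.958

127.958 kg/day


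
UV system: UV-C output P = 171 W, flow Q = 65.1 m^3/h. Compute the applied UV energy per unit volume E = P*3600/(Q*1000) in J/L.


Energy delivered per hour = 171 W * 3600 s = 615600 J/h
Volume treated per hour = 65.1 m^3/h * 1000 = 65100 L/h
dose = 615600 / 65100 = 9.45622 J/L

9.45622 J/L


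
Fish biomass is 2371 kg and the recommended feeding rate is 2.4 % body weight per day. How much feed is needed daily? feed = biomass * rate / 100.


Feeding rate fraction = 2.4% / 100 = 0.024
Daily feed = 2371 kg * 0.024 = 56.904 kg/day

56.904 kg/day


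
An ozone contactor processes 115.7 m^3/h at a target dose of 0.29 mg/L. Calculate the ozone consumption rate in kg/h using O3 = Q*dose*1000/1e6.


O3 demand (mg/h) = Q * dose * 1000 = 115.7 * 0.29 * 1000 = 33553 mg/h
Convert mg to kg: 33553 / 1e6 = 0.033553 kg/h

0.033553 kg/h


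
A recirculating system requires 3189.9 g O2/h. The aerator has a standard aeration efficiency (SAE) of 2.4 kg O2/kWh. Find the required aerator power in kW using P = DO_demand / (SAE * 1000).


SAE in g O2/kWh = 2.4 * 1000 = 2400 g/kWh
P = DO_demand / SAE_g = 3189.9 / 2400 = 1.32913 kW

1.32913 kW


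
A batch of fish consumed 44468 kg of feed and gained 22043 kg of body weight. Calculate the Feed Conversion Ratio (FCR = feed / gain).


FCR = feed consumed / weight gained
FCR = 44468 kg / 22043 kg = 2.01733

2.01733


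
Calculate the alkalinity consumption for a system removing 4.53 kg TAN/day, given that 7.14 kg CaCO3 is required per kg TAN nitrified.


Alkalinity factor: 7.14 kg CaCO3 consumed per kg TAN nitrified
alk = 4.53 kg TAN * 7.14 = 32.3442 kg CaCO3/day

32.3442 kg CaCO3/day


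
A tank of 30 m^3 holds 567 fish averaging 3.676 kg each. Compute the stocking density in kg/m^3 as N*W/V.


Total biomass = 567 fish * 3.676 kg = 2084.292 kg
Density = total biomass / volume = 2084.292 / 30 = 69.4764 kg/m^3

69.4764 kg/m^3


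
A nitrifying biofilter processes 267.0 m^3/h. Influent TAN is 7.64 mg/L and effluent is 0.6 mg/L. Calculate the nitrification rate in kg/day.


Concentration drop: TAN_in - TAN_out = 7.64 - 0.6 = 7.04 mg/L
Hourly TAN removed = Q * dTAN = 267.0 m^3/h * 7.04 mg/L = 1879.68 g/h  (m^3/h * mg/L = g/h)
Daily TAN removed = 1879.68 * 24 = 45112.32 g/day
Convert to kg/day: 45112.32 / 1000 = 45.11232 kg/day

45.11232 kg/day


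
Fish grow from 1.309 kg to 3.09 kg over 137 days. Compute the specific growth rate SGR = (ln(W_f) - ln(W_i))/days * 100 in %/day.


ln(W_f) = ln(3.09) = 1.1281711
ln(W_i) = ln(1.309) = 0.26926349
ln(W_f) - ln(W_i) = 1.1281711 - 0.26926349 = 0.85890761
SGR = 0.85890761 / 137 * 100 = 0.62694 %/day

0.62694 %/day


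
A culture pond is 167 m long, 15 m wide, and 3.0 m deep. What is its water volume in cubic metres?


Base area = L * W = 167 * 15 = 2505 m^2
Volume = area * depth = 2505 * 3.0 = 7515 m^3

7515 m^3


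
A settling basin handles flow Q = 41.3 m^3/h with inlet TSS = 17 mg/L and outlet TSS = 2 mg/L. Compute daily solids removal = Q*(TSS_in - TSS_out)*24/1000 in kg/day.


Concentration drop: TSS_in - TSS_out = 17 - 2 = 15 mg/L
Hourly solids removed = Q * dTSS = 41.3 m^3/h * 15 mg/L = 619.5 g/h  (m^3/h * mg/L = g/h)
Daily solids removed = 619.5 * 24 = 14868 g/day
Convert g to kg: 14868 / 1000 = 14.868 kg/day

14.868 kg/day


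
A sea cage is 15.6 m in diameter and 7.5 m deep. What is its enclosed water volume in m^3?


r = d/2 = 15.6/2 = 7.8 m
Base area = pi*r^2 = pi*7.8^2 = 191.1345 m^2
Volume = 191.1345 * 7.5 = 1433.51 m^3

1433.51 m^3


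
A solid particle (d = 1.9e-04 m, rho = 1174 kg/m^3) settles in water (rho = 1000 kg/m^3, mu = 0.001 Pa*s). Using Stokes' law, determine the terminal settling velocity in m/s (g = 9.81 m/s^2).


Density difference: rho_p - rho_f = 1174 - 1000 = 174 kg/m^3
d^2 = (1.9e-04)^2 = 3.61e-08 m^2
Numerator = (rho_p - rho_f) * g * d^2 = 174 * 9.81 * 3.61e-08 = 6.1620534e-05
Denominator = 18 * mu = 18 * 0.001 = 0.018
v_s = 6.1620534e-05 / 0.018 = 0.00342336 m/s
Check: Re = rho_f * v_s * d / mu = 1000 * 0.00342336 * 1.9e-04 / 0.001 = 0.65 < 1, so Stokes' law applies.

0.00342336 m/s


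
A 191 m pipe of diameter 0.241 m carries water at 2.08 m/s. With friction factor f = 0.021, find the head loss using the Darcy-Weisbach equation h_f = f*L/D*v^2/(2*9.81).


v^2 = 2.08^2 = 4.3264 m^2/s^2
L/D = 191/0.241 = 792.53112
h_f = f*(L/D)*v^2/(2g) = 0.021 * 792.53112 * 4.3264 / 19.62 = 3.66998 m

3.66998 m


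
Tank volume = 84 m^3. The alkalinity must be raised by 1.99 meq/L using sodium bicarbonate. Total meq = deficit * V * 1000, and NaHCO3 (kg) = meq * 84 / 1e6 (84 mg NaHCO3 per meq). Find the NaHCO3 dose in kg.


Tank volume in L = 84 m^3 * 1000 = 84000 L
Total meq required = 1.99 meq/L * 84000 L = 167160 meq
NaHCO3 mass = 167160 meq * 84 mg/meq / 1e6 = 14.0414 kg

14.0414 kg


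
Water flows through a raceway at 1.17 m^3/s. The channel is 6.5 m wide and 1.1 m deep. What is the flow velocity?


Cross-sectional area = W * d = 6.5 * 1.1 = 7.15 m^2
Velocity = Q / A = 1.17 / 7.15 = 0.163636 m/s

0.163636 m/s


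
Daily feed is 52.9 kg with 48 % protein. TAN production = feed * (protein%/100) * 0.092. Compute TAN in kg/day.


Protein in feed = 52.9 * 48/100 = 25.392 kg/day
TAN = protein * 0.092 = 25.392 * 0.092 = 2.336064 kg/day

2.336064 kg/day


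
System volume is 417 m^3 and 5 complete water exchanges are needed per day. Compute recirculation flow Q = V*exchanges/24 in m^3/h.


Daily recirculation volume = 417 m^3 * 5 = 2085 m^3/day
Flow rate Q = daily volume / 24 h = 2085 / 24 = 86.875 m^3/h

86.875 m^3/h


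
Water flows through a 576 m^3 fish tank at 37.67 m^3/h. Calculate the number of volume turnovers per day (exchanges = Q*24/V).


Daily flow volume = 37.67 m^3/h * 24 h = 904.08 m^3/day
Exchanges = daily flow / tank volume = 904.08 / 576 = 1.56958 exchanges/day

1.56958 exchanges/day


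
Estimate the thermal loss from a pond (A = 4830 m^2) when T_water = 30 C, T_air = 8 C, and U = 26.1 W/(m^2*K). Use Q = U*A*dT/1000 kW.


Temperature difference dT = 30 - 8 = 22 K
Heat loss (W) = U * A * dT = 26.1 * 4830 * 22 = 2773386 W
Convert to kW: 2773386 / 1000 = 2773.386 kW

2773.386 kW


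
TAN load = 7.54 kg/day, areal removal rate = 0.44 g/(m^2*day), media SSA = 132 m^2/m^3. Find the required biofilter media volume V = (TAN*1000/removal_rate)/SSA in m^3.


A = 7.54*1000 / 0.44 = 17136.364 m^2
V = 17136.364 / 132 = 129.821

129.821 m^3


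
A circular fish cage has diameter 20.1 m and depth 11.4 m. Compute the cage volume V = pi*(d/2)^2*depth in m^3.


r = d/2 = 20.1/2 = 10.05 m
Base area = pi*r^2 = pi*10.05^2 = 317.30871 m^2
Volume = 317.30871 * 11.4 = 3617.32 m^3

3617.32 m^3


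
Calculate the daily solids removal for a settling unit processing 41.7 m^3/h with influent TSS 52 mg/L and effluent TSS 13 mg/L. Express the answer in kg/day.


Concentration drop: TSS_in - TSS_out = 52 - 13 = 39 mg/L
Hourly solids removed = Q * dTSS = 41.7 m^3/h * 39 mg/L = 1626.3 g/h  (m^3/h * mg/L = g/h)
Daily solids removed = 1626.3 * 24 = 39031.2 g/day
Convert g to kg: 39031.2 / 1000 = 39.0312 kg/day

39.0312 kg/day


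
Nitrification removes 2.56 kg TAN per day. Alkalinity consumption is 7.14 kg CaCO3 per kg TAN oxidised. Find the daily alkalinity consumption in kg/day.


Alkalinity factor: 7.14 kg CaCO3 consumed per kg TAN nitrified
alk = 2.56 kg TAN * 7.14 = 18.2784 kg CaCO3/day

18.2784 kg CaCO3/day


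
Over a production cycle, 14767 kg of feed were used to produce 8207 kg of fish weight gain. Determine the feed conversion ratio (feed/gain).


FCR = feed consumed / weight gained
FCR = 14767 kg / 8207 kg = 1.79932

1.79932


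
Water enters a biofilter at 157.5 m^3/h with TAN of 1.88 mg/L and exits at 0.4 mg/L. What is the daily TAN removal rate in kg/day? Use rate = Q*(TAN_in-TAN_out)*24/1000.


Concentration drop: TAN_in - TAN_out = 1.88 - 0.4 = 1.48 mg/L
Hourly TAN removed = Q * dTAN = 157.5 m^3/h * 1.48 mg/L = 233.1 g/h  (m^3/h * mg/L = g/h)
Daily TAN removed = 233.1 * 24 = 5594.4 g/day
Convert to kg/day: 5594.4 / 1000 = 5.5944 kg/day

5.5944 kg/day


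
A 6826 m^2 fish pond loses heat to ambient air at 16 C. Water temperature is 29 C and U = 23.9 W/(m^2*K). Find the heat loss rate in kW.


Temperature difference dT = 29 - 16 = 13 K
Heat loss (W) = U * A * dT = 23.9 * 6826 * 13 = 2120838.2 W
Convert to kW: 2120838.2 / 1000 = 2120.8382 kW

2120.8382 kW


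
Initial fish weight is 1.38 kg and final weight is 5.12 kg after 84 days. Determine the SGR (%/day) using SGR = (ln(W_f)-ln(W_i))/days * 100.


ln(W_f) = ln(5.12) = 1.6331544
ln(W_i) = ln(1.38) = 0.3220835
ln(W_f) - ln(W_i) = 1.6331544 - 0.3220835 = 1.3110709
SGR = 1.3110709 / 84 * 100 = 1.5608 %/day

1.5608 %/day


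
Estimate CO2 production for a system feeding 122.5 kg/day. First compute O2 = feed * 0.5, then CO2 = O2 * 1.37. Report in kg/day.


O2 = 122.5 * 0.5 = 61.25
CO2 = 61.25 * 1.37 = 83.9125

83.9125 kg/day


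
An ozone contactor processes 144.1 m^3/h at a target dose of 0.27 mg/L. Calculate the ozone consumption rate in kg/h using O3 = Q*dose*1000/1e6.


O3 demand (mg/h) = Q * dose * 1000 = 144.1 * 0.27 * 1000 = 38907 mg/h
Convert mg to kg: 38907 / 1e6 = 0.038907 kg/h

0.038907 kg/h


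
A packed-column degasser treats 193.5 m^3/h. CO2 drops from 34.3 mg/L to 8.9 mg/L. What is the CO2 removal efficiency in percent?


CO2_out / CO2_in = 8.9 / 34.3 = 0.25947522
Fraction remaining = 0.25947522
efficiency = (1 - 0.25947522) * 100 = 74.0525 %

74.0525 %


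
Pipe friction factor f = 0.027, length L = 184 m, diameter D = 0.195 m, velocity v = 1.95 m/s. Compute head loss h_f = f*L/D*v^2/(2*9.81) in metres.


v^2 = 1.95^2 = 3.8025 m^2/s^2
L/D = 184/0.195 = 943.58974
h_f = f*(L/D)*v^2/(2g) = 0.027 * 943.58974 * 3.8025 / 19.62 = 4.93761 m

4.93761 m


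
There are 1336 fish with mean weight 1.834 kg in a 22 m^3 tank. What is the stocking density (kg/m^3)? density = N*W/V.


Total biomass = 1336 fish * 1.834 kg = 2450.224 kg
Density = total biomass / volume = 2450.224 / 22 = 111.374 kg/m^3

111.374 kg/m^3


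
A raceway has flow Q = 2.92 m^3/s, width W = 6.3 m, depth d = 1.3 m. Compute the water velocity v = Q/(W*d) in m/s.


Cross-sectional area = W * d = 6.3 * 1.3 = 8.19 m^2
Velocity = Q / A = 2.92 / 8.19 = 0.356532 m/s

0.356532 m/s


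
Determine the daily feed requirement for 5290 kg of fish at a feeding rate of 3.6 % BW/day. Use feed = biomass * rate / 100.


Feeding rate fraction = 3.6% / 100 = 0.036
Daily feed = 5290 kg * 0.036 = 190.44 kg/day

190.44 kg/day


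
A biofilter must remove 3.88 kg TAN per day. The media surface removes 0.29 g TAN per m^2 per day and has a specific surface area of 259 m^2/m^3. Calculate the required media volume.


A = 3.88*1000 / 0.29 = 13379.31 m^2
V = 13379.31 / 259 = 51.6576

51.6576 m^3


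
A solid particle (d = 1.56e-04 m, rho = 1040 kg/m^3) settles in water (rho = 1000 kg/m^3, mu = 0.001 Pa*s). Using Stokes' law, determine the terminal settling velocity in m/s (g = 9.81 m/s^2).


Density difference: rho_p - rho_f = 1040 - 1000 = 40 kg/m^3
d^2 = (1.56e-04)^2 = 2.4336e-08 m^2
Numerator = (rho_p - rho_f) * g * d^2 = 40 * 9.81 * 2.4336e-08 = 9.5494464e-06
Denominator = 18 * mu = 18 * 0.001 = 0.018
v_s = 9.5494464e-06 / 0.018 = 5.30525e-04 m/s
Check: Re = rho_f * v_s * d / mu = 1000 * 5.30525e-04 * 1.56e-04 / 0.001 = 0.0828 < 1, so Stokes' law applies.

5.30525e-04 m/s


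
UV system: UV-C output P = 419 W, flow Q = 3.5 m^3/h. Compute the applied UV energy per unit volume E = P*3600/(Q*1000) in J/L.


Energy delivered per hour = 419 W * 3600 s = 1508400 J/h
Volume treated per hour = 3.5 m^3/h * 1000 = 3500 L/h
dose = 1508400 / 3500 = 430.971 J/L

430.971 J/L


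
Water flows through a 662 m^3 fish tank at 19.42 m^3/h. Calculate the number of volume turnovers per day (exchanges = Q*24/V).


Daily flow volume = 19.42 m^3/h * 24 h = 466.08 m^3/day
Exchanges = daily flow / tank volume = 466.08 / 662 = 0.704048 exchanges/day

0.704048 exchanges/day


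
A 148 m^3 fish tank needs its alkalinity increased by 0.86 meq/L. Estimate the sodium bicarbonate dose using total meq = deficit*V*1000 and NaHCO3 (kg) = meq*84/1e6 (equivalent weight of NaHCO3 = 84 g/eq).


Tank volume in L = 148 m^3 * 1000 = 148000 L
Total meq required = 0.86 meq/L * 148000 L = 127280 meq
NaHCO3 mass = 127280 meq * 84 mg/meq / 1e6 = 10.6915 kg

10.6915 kg


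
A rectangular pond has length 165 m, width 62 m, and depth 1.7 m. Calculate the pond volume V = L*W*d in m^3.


Base area = L * W = 165 * 62 = 10230 m^2
Volume = area * depth = 10230 * 1.7 = 17391 m^3

17391 m^3


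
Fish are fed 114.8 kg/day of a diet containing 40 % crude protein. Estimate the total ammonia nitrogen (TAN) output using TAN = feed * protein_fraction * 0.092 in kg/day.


Protein in feed = 114.8 * 40/100 = 45.92 kg/day
TAN = protein * 0.092 = 45.92 * 0.092 = 4.22464 kg/day

4.22464 kg/day


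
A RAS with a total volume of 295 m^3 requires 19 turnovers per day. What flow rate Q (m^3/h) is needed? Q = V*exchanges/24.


Daily recirculation volume = 295 m^3 * 19 = 5605 m^3/day
Flow rate Q = daily volume / 24 h = 5605 / 24 = 233.542 m^3/h

233.542 m^3/h


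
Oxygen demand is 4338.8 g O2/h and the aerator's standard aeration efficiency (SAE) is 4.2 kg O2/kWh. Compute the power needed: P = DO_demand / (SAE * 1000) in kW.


SAE in g O2/kWh = 4.2 * 1000 = 4200 g/kWh
P = DO_demand / SAE_g = 4338.8 / 4200 = 1.03305 kW

1.03305 kW


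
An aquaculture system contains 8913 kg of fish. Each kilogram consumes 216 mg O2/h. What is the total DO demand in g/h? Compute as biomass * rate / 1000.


Total O2 consumption (mg/h) = 8913 kg * 216 mg/(kg*h) = 1925208 mg/h
Convert to g/h: 1925208 / 1000 = 1925.208 g/h

1925.208 g/h


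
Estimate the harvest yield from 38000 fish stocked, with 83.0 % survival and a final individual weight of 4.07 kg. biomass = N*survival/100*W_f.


Survivors = 38000 * 83.0/100 = 31540 fish
Harvest biomass = survivors * W_f = 31540 * 4.07 = 128367.8 kg

128367.8 kg


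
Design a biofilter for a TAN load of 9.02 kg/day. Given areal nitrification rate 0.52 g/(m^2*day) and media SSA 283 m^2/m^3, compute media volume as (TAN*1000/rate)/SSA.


A = 9.02*1000 / 0.52 = 17346.154 m^2
V = 17346.154 / 283 = 61.2938

61.2938 m^3


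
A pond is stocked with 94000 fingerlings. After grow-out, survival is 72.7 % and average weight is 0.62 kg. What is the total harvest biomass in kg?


Survivors = 94000 * 72.7/100 = 68338 fish
Harvest biomass = survivors * W_f = 68338 * 0.62 = 42369.56 kg

42369.56 kg


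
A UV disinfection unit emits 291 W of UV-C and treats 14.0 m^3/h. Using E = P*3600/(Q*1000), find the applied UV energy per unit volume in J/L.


Energy delivered per hour = 291 W * 3600 s = 1047600 J/h
Volume treated per hour = 14.0 m^3/h * 1000 = 14000 L/h
dose = 1047600 / 14000 = 74.8286 J/L

74.8286 J/L


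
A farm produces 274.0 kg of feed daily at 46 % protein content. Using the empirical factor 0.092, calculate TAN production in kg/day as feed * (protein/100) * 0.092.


Protein in feed = 274.0 * 46/100 = 126.04 kg/day
TAN = protein * 0.092 = 126.04 * 0.092 = 11.59568 kg/day

11.59568 kg/day


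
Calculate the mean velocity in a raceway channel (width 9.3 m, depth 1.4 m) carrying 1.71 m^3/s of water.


Cross-sectional area = W * d = 9.3 * 1.4 = 13.02 m^2
Velocity = Q / A = 1.71 / 13.02 = 0.131336 m/s

0.131336 m/s


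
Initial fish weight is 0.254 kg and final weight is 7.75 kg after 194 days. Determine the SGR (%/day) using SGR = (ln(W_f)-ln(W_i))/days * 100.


ln(W_f) = ln(7.75) = 2.0476928
ln(W_i) = ln(0.254) = -1.370421
ln(W_f) - ln(W_i) = 2.0476928 - -1.370421 = 3.4181138
SGR = 3.4181138 / 194 * 100 = 1.76191 %/day

1.76191 %/day


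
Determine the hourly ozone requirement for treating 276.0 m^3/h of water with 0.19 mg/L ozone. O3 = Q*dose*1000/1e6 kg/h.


O3 demand (mg/h) = Q * dose * 1000 = 276.0 * 0.19 * 1000 = 52440 mg/h
Convert mg to kg: 52440 / 1e6 = 0.05244 kg/h

0.05244 kg/h


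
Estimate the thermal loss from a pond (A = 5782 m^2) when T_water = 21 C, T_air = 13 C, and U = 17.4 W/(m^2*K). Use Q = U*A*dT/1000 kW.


Temperature difference dT = 21 - 13 = 8 K
Heat loss (W) = U * A * dT = 17.4 * 5782 * 8 = 804854.4 W
Convert to kW: 804854.4 / 1000 = 804.8544 kW

804.8544 kW


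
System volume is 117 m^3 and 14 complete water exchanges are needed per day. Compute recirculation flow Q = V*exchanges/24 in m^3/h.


Daily recirculation volume = 117 m^3 * 14 = 1638 m^3/day
Flow rate Q = daily volume / 24 h = 1638 / 24 = 68.25 m^3/h

68.25 m^3/h


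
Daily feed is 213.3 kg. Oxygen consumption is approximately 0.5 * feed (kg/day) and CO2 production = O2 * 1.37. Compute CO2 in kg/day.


O2 = 213.3 * 0.5 = 106.65
CO2 = 106.65 * 1.37 = 146.1105

146.1105 kg/day


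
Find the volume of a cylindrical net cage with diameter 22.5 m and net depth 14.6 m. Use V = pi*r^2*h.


r = d/2 = 22.5/2 = 11.25 m
Base area = pi*r^2 = pi*11.25^2 = 397.60782 m^2
Volume = 397.60782 * 14.6 = 5805.07 m^3

5805.07 m^3


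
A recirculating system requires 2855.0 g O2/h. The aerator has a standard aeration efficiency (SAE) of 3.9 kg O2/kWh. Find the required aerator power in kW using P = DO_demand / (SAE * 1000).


SAE in g O2/kWh = 3.9 * 1000 = 3900 g/kWh
P = DO_demand / SAE_g = 2855.0 / 3900 = 0.732051 kW

0.732051 kW


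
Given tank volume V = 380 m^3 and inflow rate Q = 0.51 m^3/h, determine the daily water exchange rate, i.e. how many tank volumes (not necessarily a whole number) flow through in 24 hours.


Daily flow volume = 0.51 m^3/h * 24 h = 12.24 m^3/day
Exchanges = daily flow / tank volume = 12.24 / 380 = 0.0322105 exchanges/day

0.0322105 exchanges/day


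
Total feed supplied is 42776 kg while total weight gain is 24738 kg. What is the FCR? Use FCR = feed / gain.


FCR = feed consumed / weight gained
FCR = 42776 kg / 24738 kg = 1.72916

1.72916


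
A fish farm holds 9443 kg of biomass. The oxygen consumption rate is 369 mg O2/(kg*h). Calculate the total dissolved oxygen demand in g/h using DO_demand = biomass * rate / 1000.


Total O2 consumption (mg/h) = 9443 kg * 369 mg/(kg*h) = 3484467 mg/h
Convert to g/h: 3484467 / 1000 = 3484.467 g/h

3484.467 g/h


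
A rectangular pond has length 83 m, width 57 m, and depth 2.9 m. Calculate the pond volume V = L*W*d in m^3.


Base area = L * W = 83 * 57 = 4731 m^2
Volume = area * depth = 4731 * 2.9 = 13719.9 m^3

13719.9 m^3


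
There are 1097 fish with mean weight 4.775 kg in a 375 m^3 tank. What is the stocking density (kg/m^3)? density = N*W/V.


Total biomass = 1097 fish * 4.775 kg = 5238.175 kg
Density = total biomass / volume = 5238.175 / 375 = 13.9685 kg/m^3

13.9685 kg/m^3


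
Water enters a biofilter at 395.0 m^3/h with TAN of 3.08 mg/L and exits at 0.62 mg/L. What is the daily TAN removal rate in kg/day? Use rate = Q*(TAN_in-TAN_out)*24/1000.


Concentration drop: TAN_in - TAN_out = 3.08 - 0.62 = 2.46 mg/L
Hourly TAN removed = Q * dTAN = 395.0 m^3/h * 2.46 mg/L = 971.7 g/h  (m^3/h * mg/L = g/h)
Daily TAN removed = 971.7 * 24 = 23320.8 g/day
Convert to kg/day: 23320.8 / 1000 = 23.3208 kg/day

23.3208 kg/day


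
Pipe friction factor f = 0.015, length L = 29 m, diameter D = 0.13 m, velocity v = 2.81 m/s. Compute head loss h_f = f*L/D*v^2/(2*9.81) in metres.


v^2 = 2.81^2 = 7.8961 m^2/s^2
L/D = 29/0.13 = 223.07692
h_f = f*(L/D)*v^2/(2g) = 0.015 * 223.07692 * 7.8961 / 19.62 = 1.34666 m

1.34666 m


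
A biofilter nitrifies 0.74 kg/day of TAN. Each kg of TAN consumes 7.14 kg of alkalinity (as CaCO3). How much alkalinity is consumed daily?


Alkalinity factor: 7.14 kg CaCO3 consumed per kg TAN nitrified
alk = 0.74 kg TAN * 7.14 = 5.2836 kg CaCO3/day

5.2836 kg CaCO3/day


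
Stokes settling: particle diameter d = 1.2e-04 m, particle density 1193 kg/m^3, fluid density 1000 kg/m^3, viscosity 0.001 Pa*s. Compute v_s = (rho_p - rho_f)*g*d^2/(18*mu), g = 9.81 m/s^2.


Density difference: rho_p - rho_f = 1193 - 1000 = 193 kg/m^3
d^2 = (1.2e-04)^2 = 1.44e-08 m^2
Numerator = (rho_p - rho_f) * g * d^2 = 193 * 9.81 * 1.44e-08 = 2.7263952e-05
Denominator = 18 * mu = 18 * 0.001 = 0.018
v_s = 2.7263952e-05 / 0.018 = 0.00151466 m/s
Check: Re = rho_f * v_s * d / mu = 1000 * 0.00151466 * 1.2e-04 / 0.001 = 0.182 < 1, so Stokes' law applies.

0.00151466 m/s


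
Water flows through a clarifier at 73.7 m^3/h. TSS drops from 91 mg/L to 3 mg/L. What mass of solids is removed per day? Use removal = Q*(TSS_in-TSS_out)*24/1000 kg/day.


Concentration drop: TSS_in - TSS_out = 91 - 3 = 88 mg/L
Hourly solids removed = Q * dTSS = 73.7 m^3/h * 88 mg/L = 6485.6 g/h  (m^3/h * mg/L = g/h)
Daily solids removed = 6485.6 * 24 = 155654.4 g/day
Convert g to kg: 155654.4 / 1000 = 155.6544 kg/day

155.6544 kg/day


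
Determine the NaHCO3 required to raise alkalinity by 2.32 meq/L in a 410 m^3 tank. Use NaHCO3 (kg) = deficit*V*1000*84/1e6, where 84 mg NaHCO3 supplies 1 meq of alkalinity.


Tank volume in L = 410 m^3 * 1000 = 410000 L
Total meq required = 2.32 meq/L * 410000 L = 951200 meq
NaHCO3 mass = 951200 meq * 84 mg/meq / 1e6 = 79.9008 kg

79.9008 kg


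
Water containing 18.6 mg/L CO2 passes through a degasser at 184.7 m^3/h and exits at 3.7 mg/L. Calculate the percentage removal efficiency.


CO2_out / CO2_in = 3.7 / 18.6 = 0.19892473
Fraction remaining = 0.19892473
efficiency = (1 - 0.19892473) * 100 = 80.1075 %

80.1075 %


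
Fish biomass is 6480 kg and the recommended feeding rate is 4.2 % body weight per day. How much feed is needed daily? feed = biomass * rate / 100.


Feeding rate fraction = 4.2% / 100 = 0.042
Daily feed = 6480 kg * 0.042 = 272.16 kg/day

272.16 kg/day


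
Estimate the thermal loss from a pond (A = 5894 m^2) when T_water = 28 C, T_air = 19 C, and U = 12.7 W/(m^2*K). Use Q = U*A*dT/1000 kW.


Temperature difference dT = 28 - 19 = 9 K
Heat loss (W) = U * A * dT = 12.7 * 5894 * 9 = 673684.2 W
Convert to kW: 673684.2 / 1000 = 673.6842 kW

673.6842 kW


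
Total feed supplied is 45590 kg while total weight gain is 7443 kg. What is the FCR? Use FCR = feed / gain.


FCR = feed consumed / weight gained
FCR = 45590 kg / 7443 kg = 6.12522

6.12522


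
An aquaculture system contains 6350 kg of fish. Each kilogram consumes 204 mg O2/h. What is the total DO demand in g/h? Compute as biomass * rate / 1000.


Total O2 consumption (mg/h) = 6350 kg * 204 mg/(kg*h) = 1295400 mg/h
Convert to g/h: 1295400 / 1000 = 1295.4 g/h

1295.4 g/h


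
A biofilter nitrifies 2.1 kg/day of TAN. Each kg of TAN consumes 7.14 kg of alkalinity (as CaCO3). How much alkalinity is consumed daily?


Alkalinity factor: 7.14 kg CaCO3 consumed per kg TAN nitrified
alk = 2.1 kg TAN * 7.14 = 14.994 kg CaCO3/day

14.994 kg CaCO3/day


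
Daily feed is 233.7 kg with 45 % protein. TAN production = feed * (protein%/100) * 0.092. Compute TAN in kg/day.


Protein in feed = 233.7 * 45/100 = 105.165 kg/day
TAN = protein * 0.092 = 105.165 * 0.092 = 9.67518 kg/day

9.67518 kg/day


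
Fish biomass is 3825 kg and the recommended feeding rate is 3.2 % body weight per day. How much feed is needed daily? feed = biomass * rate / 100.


Feeding rate fraction = 3.2% / 100 = 0.032
Daily feed = 3825 kg * 0.032 = 122.4 kg/day

122.4 kg/day


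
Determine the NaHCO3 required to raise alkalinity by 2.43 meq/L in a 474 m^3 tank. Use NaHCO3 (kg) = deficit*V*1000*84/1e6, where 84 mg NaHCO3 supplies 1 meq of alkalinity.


Tank volume in L = 474 m^3 * 1000 = 474000 L
Total meq required = 2.43 meq/L * 474000 L = 1151820 meq
NaHCO3 mass = 1151820 meq * 84 mg/meq / 1e6 = 96.7529 kg

96.7529 kg


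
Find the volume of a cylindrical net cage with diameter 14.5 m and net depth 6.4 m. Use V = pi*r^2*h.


r = d/2 = 14.5/2 = 7.25 m
Base area = pi*r^2 = pi*7.25^2 = 165.12996 m^2
Volume = 165.12996 * 6.4 = 1056.83 m^3

1056.83 m^3


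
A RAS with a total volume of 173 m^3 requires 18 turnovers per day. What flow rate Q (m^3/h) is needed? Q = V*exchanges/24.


Daily recirculation volume = 173 m^3 * 18 = 3114 m^3/day
Flow rate Q = daily volume / 24 h = 3114 / 24 = 129.75 m^3/h

129.75 m^3/h


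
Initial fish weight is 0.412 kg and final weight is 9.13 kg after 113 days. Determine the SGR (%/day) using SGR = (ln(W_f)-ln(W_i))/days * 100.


ln(W_f) = ln(9.13) = 2.2115657
ln(W_i) = ln(0.412) = -0.88673193
ln(W_f) - ln(W_i) = 2.2115657 - -0.88673193 = 3.0982976
SGR = 3.0982976 / 113 * 100 = 2.74186 %/day

2.74186 %/day


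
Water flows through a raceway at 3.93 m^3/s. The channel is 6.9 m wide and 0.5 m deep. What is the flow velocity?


Cross-sectional area = W * d = 6.9 * 0.5 = 3.45 m^2
Velocity = Q / A = 3.93 / 3.45 = 1.13913 m/s

1.13913 m/s


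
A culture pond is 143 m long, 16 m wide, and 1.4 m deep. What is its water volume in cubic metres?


Base area = L * W = 143 * 16 = 2288 m^2
Volume = area * depth = 2288 * 1.4 = 3203.2 m^3

3203.2 m^3


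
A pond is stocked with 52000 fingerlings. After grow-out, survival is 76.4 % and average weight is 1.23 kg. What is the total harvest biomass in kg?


Survivors = 52000 * 76.4/100 = 39728 fish
Harvest biomass = survivors * W_f = 39728 * 1.23 = 48865.44 kg

48865.44 kg


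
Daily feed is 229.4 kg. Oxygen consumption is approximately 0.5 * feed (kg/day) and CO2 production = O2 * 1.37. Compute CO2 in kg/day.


O2 = 229.4 * 0.5 = 114.7
CO2 = 114.7 * 1.37 = 157.139

157.139 kg/day


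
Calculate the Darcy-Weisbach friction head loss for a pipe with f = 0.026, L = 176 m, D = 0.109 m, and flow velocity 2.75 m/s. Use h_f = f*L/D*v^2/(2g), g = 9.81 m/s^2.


v^2 = 2.75^2 = 7.5625 m^2/s^2
L/D = 176/0.109 = 1614.6789
h_f = f*(L/D)*v^2/(2g) = 0.026 * 1614.6789 * 7.5625 / 19.62 = 16.1818 m

16.1818 m


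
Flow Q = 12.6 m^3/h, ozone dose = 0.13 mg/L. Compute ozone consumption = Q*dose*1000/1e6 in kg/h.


O3 demand (mg/h) = Q * dose * 1000 = 12.6 * 0.13 * 1000 = 1638 mg/h
Convert mg to kg: 1638 / 1e6 = 0.001638 kg/h

0.001638 kg/h


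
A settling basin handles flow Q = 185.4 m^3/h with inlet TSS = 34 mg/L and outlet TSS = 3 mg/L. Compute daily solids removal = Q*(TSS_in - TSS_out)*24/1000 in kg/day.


Concentration drop: TSS_in - TSS_out = 34 - 3 = 31 mg/L
Hourly solids removed = Q * dTSS = 185.4 m^3/h * 31 mg/L = 5747.4 g/h  (m^3/h * mg/L = g/h)
Daily solids removed = 5747.4 * 24 = 137937.6 g/day
Convert g to kg: 137937.6 / 1000 = 137.9376 kg/day

137.9376 kg/day


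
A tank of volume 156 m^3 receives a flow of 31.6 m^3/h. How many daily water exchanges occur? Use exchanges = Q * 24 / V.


Daily flow volume = 31.6 m^3/h * 24 h = 758.4 m^3/day
Exchanges = daily flow / tank volume = 758.4 / 156 = 4.86154 exchanges/day

4.86154 exchanges/day


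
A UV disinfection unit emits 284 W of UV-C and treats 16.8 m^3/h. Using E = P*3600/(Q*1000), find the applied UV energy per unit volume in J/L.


Energy delivered per hour = 284 W * 3600 s = 1022400 J/h
Volume treated per hour = 16.8 m^3/h * 1000 = 16800 L/h
dose = 1022400 / 16800 = 60.8571 J/L

60.8571 J/L


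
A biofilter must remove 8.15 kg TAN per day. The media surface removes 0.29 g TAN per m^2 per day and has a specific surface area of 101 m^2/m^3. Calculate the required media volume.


A = 8.15*1000 / 0.29 = 28103.448 m^2
V = 28103.448 / 101 = 278.252

278.252 m^3


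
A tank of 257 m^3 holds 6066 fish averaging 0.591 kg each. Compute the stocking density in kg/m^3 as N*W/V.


Total biomass = 6066 fish * 0.591 kg = 3585.006 kg
Density = total biomass / volume = 3585.006 / 257 = 13.9494 kg/m^3

13.9494 kg/m^3


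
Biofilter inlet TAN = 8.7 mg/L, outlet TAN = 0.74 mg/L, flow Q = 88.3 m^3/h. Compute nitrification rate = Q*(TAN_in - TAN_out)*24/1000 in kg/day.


Concentration drop: TAN_in - TAN_out = 8.7 - 0.74 = 7.96 mg/L
Hourly TAN removed = Q * dTAN = 88.3 m^3/h * 7.96 mg/L = 702.868 g/h  (m^3/h * mg/L = g/h)
Daily TAN removed = 702.868 * 24 = 16868.832 g/day
Convert to kg/day: 16868.832 / 1000 = 16.868832 kg/day

16.868832 kg/day


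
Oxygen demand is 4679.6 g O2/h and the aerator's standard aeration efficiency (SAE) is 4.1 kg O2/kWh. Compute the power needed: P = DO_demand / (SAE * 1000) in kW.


SAE in g O2/kWh = 4.1 * 1000 = 4100 g/kWh
P = DO_demand / SAE_g = 4679.6 / 4100 = 1.14137 kW

1.14137 kW


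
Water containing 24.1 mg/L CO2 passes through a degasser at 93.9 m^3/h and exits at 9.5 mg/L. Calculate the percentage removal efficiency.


CO2_out / CO2_in = 9.5 / 24.1 = 0.39419087
Fraction remaining = 0.39419087
efficiency = (1 - 0.39419087) * 100 = 60.5809 %

60.5809 %


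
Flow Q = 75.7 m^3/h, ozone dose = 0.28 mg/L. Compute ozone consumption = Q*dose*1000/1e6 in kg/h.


O3 demand (mg/h) = Q * dose * 1000 = 75.7 * 0.28 * 1000 = 21196 mg/h
Convert mg to kg: 21196 / 1e6 = 0.021196 kg/h

0.021196 kg/h


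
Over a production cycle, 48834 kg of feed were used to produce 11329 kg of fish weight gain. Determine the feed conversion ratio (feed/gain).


FCR = feed consumed / weight gained
FCR = 48834 kg / 11329 kg = 4.31053

4.31053


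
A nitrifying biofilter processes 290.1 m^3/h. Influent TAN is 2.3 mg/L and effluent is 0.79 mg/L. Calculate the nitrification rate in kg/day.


Concentration drop: TAN_in - TAN_out = 2.3 - 0.79 = 1.51 mg/L
Hourly TAN removed = Q * dTAN = 290.1 m^3/h * 1.51 mg/L = 438.051 g/h  (m^3/h * mg/L = g/h)
Daily TAN removed = 438.051 * 24 = 10513.224 g/day
Convert to kg/day: 10513.224 / 1000 = 10.513224 kg/day

10.513224 kg/day
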